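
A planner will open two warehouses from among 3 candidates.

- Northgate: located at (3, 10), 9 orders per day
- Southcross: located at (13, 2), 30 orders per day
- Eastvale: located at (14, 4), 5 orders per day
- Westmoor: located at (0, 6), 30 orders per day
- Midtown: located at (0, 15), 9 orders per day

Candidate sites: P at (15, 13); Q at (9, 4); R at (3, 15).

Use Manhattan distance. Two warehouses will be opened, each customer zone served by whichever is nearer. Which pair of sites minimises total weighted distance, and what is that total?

{Q, R}, total 607

Evaluate every pair (each demand assigned to the nearer of the two):
  {Q, R}: total = 607
  {P, Q}: total = 796
  {P, R}: total = 872
Best pair: {Q, R} with total 607.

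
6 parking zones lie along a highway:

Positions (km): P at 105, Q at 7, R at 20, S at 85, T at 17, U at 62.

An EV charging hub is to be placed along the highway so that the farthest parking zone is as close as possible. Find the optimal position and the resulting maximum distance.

The 1-center on a line is the midpoint of the two extreme points: leftmost at 7, rightmost at 105.
Optimal location = (7 + 105)/2 = 56; maximum distance = (105 − 7)/2 = 49.

location 56, max distance 49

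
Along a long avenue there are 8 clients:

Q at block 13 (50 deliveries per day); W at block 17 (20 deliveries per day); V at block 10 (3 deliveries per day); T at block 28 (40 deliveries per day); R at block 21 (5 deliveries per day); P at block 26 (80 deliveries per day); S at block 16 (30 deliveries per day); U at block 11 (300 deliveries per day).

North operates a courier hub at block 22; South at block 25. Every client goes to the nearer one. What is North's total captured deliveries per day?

408

The indifferent point is the midpoint (22+25)/2 = 23.5; clients left of it (closer to North at 22) go to North, those right go to South.
  V at 10 (w=3) → North
  U at 11 (w=300) → North
  Q at 13 (w=50) → North
  S at 16 (w=30) → North
  W at 17 (w=20) → North
  R at 21 (w=5) → North
  P at 26 (w=80) → South
  T at 28 (w=40) → South
North captures 408; South captures 120.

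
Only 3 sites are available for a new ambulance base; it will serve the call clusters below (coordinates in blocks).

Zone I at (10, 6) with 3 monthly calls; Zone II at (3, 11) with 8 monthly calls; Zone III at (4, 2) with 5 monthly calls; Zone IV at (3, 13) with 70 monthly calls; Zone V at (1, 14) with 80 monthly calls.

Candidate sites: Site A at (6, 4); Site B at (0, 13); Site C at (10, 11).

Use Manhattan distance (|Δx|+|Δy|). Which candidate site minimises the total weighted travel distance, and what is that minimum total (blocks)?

Total weighted distance at each candidate:
  Site A (6, 4): total = 2158
  Site B (0, 13): total = 536
  Site C (10, 11): total = 1736
Minimum is at Site B with total 536 blocks.

Site B, total 536 blocks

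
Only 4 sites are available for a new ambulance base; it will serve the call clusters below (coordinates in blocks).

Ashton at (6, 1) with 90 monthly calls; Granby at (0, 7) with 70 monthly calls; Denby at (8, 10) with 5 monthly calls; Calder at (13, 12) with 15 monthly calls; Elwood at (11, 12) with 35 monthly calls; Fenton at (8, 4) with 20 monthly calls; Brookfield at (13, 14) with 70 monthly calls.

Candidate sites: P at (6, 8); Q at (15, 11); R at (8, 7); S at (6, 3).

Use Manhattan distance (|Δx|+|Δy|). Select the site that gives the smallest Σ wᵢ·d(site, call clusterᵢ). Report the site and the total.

Total weighted distance at each candidate:
  P (6, 8): total = 2650
  Q (15, 11): total = 3930
  R (8, 7): total = 2625
  S (6, 3): total = 2975
Minimum is at R with total 2625 blocks.

R, total 2625 blocks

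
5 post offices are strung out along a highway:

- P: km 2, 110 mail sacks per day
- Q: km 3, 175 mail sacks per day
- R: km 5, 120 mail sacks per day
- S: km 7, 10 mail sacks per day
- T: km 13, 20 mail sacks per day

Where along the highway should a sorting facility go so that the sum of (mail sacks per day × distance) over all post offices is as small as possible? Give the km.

x = 3

For a sum of weighted absolute distances on a line, the optimum is the weighted median (not the mean). Total weight W = 435; half-weight = 217.5.
Sort by position and accumulate weight:
  km 2 (P, w=110) → cum 110
  km 3 (Q, w=175) → cum 285  ≥ 217.5 → median here
  km 5 (R, w=120) → cum 405
  km 7 (S, w=10) → cum 415
  km 13 (T, w=20) → cum 435
Optimal location: km 3.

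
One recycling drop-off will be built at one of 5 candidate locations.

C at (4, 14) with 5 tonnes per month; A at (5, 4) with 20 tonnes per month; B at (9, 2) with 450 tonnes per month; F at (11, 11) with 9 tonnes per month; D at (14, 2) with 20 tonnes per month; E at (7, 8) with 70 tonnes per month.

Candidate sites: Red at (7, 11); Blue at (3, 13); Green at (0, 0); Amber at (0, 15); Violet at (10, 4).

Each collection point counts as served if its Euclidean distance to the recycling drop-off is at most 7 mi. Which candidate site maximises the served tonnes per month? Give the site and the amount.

Coverage radius r = 7 mi; a point is covered iff (Δx)²+(Δy)² ≤ 7² = 49.
  Red (7, 11): covers {C, F, E} → 84
  Blue (3, 13): covers {C, E} → 75
  Green (0, 0): covers {A} → 20
  Amber (0, 15): covers {C} → 5
  Violet (10, 4): covers {A, B, D, E} → 560
Maximum coverage at Violet: 560 tonnes per month.

Violet, covering 560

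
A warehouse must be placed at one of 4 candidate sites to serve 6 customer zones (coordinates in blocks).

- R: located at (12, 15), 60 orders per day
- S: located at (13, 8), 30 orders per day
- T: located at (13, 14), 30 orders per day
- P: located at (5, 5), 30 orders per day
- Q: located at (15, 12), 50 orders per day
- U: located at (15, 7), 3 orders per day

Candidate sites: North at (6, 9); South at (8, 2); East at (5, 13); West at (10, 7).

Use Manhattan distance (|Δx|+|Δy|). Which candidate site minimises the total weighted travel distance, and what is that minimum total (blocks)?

West, total 1745 blocks

Total weighted distance at each candidate:
  North (6, 9): total = 2103
  South (8, 2): total = 2926
  East (5, 13): total = 2038
  West (10, 7): total = 1745
Minimum is at West with total 1745 blocks.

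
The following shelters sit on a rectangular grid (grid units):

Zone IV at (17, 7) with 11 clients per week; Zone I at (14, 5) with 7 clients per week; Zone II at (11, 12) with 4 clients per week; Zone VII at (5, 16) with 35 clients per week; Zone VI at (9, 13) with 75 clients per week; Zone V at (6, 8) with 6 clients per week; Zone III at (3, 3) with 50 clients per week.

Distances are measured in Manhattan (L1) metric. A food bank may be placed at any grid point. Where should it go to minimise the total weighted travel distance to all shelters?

(9, 13)

Manhattan distance separates: Σwᵢ(|x−xᵢ|+|y−yᵢ|) = Σwᵢ|x−xᵢ| + Σwᵢ|y−yᵢ|, so x and y are optimised independently as 1-D weighted medians.
Total weight W = 188; half = 94.
x-coordinate, sorted with cumulative weight:
  x=3 (Zone III, w=50) cum 50
  x=5 (Zone VII, w=35) cum 85
  x=6 (Zone V, w=6) cum 91
  x=9 (Zone VI, w=75) cum 166  ← median
  x=11 (Zone II, w=4) cum 170
  x=14 (Zone I, w=7) cum 177
  x=17 (Zone IV, w=11) cum 188
⇒ x* = 9
y-coordinate, sorted with cumulative weight:
  y=3 (Zone III, w=50) cum 50
  y=5 (Zone I, w=7) cum 57
  y=7 (Zone IV, w=11) cum 68
  y=8 (Zone V, w=6) cum 74
  y=12 (Zone II, w=4) cum 78
  y=13 (Zone VI, w=75) cum 153  ← median
  y=16 (Zone VII, w=35) cum 188
⇒ y* = 13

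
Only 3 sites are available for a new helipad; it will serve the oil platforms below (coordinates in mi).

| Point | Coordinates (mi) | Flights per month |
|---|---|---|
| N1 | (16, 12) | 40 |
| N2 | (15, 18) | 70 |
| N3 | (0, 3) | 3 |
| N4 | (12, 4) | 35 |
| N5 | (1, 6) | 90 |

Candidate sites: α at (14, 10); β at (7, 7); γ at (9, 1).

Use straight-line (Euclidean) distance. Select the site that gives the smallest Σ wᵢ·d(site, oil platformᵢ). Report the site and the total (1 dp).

Total weighted distance at each candidate:
  α (14, 10): total = 2169.9
  β (7, 7): total = 2139.6
  γ (9, 1): total = 2808.7
Minimum is at β with total 2139.6 mi.

β, total 2139.6 mi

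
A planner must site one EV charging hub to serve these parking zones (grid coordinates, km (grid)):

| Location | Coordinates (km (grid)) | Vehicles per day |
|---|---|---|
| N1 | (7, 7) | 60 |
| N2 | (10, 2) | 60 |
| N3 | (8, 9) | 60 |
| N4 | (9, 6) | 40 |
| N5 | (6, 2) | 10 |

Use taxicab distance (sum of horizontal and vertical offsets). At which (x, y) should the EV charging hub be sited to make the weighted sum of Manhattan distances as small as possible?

(8, 7)

Manhattan distance separates: Σwᵢ(|x−xᵢ|+|y−yᵢ|) = Σwᵢ|x−xᵢ| + Σwᵢ|y−yᵢ|, so x and y are optimised independently as 1-D weighted medians.
Total weight W = 230; half = 115.
x-coordinate, sorted with cumulative weight:
  x=6 (N5, w=10) cum 10
  x=7 (N1, w=60) cum 70
  x=8 (N3, w=60) cum 130  ← median
  x=9 (N4, w=40) cum 170
  x=10 (N2, w=60) cum 230
⇒ x* = 8
y-coordinate, sorted with cumulative weight:
  y=2 (N2, w=60) cum 60
  y=2 (N5, w=10) cum 70
  y=6 (N4, w=40) cum 110
  y=7 (N1, w=60) cum 170  ← median
  y=9 (N3, w=60) cum 230
⇒ y* = 7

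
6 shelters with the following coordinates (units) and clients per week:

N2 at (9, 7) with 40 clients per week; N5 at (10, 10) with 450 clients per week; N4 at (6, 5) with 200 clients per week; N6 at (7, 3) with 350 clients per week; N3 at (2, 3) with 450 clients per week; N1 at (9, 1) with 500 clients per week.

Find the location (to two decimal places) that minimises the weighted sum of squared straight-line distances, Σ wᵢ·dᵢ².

(6.99, 4.36)

The minimiser of Σwᵢ‖p−pᵢ‖² is the weighted centroid p* = (Σwᵢpᵢ)/(Σwᵢ).
Σwᵢ = 1990.
Σwᵢxᵢ = 40·9 + 450·10 + 200·6 + 350·7 + 450·2 + 500·9 = 13910.
Σwᵢyᵢ = 40·7 + 450·10 + 200·5 + 350·3 + 450·3 + 500·1 = 8680.
x* = 13910/1990 = 6.99, y* = 8680/1990 = 4.36.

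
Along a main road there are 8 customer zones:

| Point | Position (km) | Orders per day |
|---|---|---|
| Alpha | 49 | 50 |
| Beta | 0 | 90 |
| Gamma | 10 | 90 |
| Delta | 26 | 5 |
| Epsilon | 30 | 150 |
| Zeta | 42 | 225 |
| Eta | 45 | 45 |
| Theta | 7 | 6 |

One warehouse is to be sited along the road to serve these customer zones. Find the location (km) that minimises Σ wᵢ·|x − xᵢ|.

For a sum of weighted absolute distances on a line, the optimum is the weighted median (not the mean). Total weight W = 661; half-weight = 330.5.
Sort by position and accumulate weight:
  km 0 (Beta, w=90) → cum 90
  km 7 (Theta, w=6) → cum 96
  km 10 (Gamma, w=90) → cum 186
  km 26 (Delta, w=5) → cum 191
  km 30 (Epsilon, w=150) → cum 341  ≥ 330.5 → median here
  km 42 (Zeta, w=225) → cum 566
  km 45 (Eta, w=45) → cum 611
  km 49 (Alpha, w=50) → cum 661
Optimal location: km 30.

x = 30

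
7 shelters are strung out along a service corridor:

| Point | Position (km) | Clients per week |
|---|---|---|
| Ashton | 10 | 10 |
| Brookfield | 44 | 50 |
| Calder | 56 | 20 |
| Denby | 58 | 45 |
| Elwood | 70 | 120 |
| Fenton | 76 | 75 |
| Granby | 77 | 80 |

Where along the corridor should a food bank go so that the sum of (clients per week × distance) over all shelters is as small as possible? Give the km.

For a sum of weighted absolute distances on a line, the optimum is the weighted median (not the mean). Total weight W = 400; half-weight = 200.
Sort by position and accumulate weight:
  km 10 (Ashton, w=10) → cum 10
  km 44 (Brookfield, w=50) → cum 60
  km 56 (Calder, w=20) → cum 80
  km 58 (Denby, w=45) → cum 125
  km 70 (Elwood, w=120) → cum 245  ≥ 200 → median here
  km 76 (Fenton, w=75) → cum 320
  km 77 (Granby, w=80) → cum 400
Optimal location: km 70.

x = 70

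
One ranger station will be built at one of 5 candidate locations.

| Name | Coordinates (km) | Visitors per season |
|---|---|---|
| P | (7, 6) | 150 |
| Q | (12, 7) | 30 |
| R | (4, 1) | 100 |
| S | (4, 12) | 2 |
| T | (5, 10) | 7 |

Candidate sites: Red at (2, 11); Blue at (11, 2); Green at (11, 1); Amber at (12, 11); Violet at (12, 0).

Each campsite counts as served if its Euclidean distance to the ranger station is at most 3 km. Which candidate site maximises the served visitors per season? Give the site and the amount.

Red, covering 2

Coverage radius r = 3 km; a point is covered iff (Δx)²+(Δy)² ≤ 3² = 9.
  Red (2, 11): covers {S} → 2
  Blue (11, 2): covers {none} → 0
  Green (11, 1): covers {none} → 0
  Amber (12, 11): covers {none} → 0
  Violet (12, 0): covers {none} → 0
Maximum coverage at Red: 2 visitors per season.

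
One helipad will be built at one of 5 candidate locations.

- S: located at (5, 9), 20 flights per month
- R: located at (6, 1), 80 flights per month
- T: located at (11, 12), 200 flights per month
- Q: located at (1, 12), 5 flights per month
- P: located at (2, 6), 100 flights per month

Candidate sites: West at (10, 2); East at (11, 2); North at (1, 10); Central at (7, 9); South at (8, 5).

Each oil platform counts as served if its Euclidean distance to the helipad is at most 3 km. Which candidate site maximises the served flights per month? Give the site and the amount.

Central, covering 20

Coverage radius r = 3 km; a point is covered iff (Δx)²+(Δy)² ≤ 3² = 9.
  West (10, 2): covers {none} → 0
  East (11, 2): covers {none} → 0
  North (1, 10): covers {Q} → 5
  Central (7, 9): covers {S} → 20
  South (8, 5): covers {none} → 0
Maximum coverage at Central: 20 flights per month.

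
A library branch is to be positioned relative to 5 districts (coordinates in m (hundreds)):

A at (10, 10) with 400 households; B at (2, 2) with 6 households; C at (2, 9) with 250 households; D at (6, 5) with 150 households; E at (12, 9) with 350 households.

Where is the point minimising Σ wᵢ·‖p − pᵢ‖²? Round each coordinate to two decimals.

(8.31, 8.79)

The minimiser of Σwᵢ‖p−pᵢ‖² is the weighted centroid p* = (Σwᵢpᵢ)/(Σwᵢ).
Σwᵢ = 1156.
Σwᵢxᵢ = 400·10 + 6·2 + 250·2 + 150·6 + 350·12 = 9612.
Σwᵢyᵢ = 400·10 + 6·2 + 250·9 + 150·5 + 350·9 = 10162.
x* = 9612/1156 = 8.31, y* = 10162/1156 = 8.79.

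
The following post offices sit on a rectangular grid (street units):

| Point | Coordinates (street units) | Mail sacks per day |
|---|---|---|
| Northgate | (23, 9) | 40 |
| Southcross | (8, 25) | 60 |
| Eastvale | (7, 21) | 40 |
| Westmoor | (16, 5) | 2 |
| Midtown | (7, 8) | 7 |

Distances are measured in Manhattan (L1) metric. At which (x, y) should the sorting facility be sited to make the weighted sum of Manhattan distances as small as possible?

(8, 21)

Manhattan distance separates: Σwᵢ(|x−xᵢ|+|y−yᵢ|) = Σwᵢ|x−xᵢ| + Σwᵢ|y−yᵢ|, so x and y are optimised independently as 1-D weighted medians.
Total weight W = 149; half = 74.5.
x-coordinate, sorted with cumulative weight:
  x=7 (Eastvale, w=40) cum 40
  x=7 (Midtown, w=7) cum 47
  x=8 (Southcross, w=60) cum 107  ← median
  x=16 (Westmoor, w=2) cum 109
  x=23 (Northgate, w=40) cum 149
⇒ x* = 8
y-coordinate, sorted with cumulative weight:
  y=5 (Westmoor, w=2) cum 2
  y=8 (Midtown, w=7) cum 9
  y=9 (Northgate, w=40) cum 49
  y=21 (Eastvale, w=40) cum 89  ← median
  y=25 (Southcross, w=60) cum 149
⇒ y* = 21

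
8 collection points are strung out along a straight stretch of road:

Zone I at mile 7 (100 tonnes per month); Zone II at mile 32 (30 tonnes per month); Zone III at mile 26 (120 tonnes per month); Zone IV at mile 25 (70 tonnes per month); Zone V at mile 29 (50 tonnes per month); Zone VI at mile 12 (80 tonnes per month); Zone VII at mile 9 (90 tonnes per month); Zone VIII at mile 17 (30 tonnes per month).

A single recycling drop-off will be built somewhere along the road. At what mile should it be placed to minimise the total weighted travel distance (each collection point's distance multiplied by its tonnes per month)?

For a sum of weighted absolute distances on a line, the optimum is the weighted median (not the mean). Total weight W = 570; half-weight = 285.
Sort by position and accumulate weight:
  mile 7 (Zone I, w=100) → cum 100
  mile 9 (Zone VII, w=90) → cum 190
  mile 12 (Zone VI, w=80) → cum 270
  mile 17 (Zone VIII, w=30) → cum 300  ≥ 285 → median here
  mile 25 (Zone IV, w=70) → cum 370
  mile 26 (Zone III, w=120) → cum 490
  mile 29 (Zone V, w=50) → cum 540
  mile 32 (Zone II, w=30) → cum 570
Optimal location: mile 17.

x = 17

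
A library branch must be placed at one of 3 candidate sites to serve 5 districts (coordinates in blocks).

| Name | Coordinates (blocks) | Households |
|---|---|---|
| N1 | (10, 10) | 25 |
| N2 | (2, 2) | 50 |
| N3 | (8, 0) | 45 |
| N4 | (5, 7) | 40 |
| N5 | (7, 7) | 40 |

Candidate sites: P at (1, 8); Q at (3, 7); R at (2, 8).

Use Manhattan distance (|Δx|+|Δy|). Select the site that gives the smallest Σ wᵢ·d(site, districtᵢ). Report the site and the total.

Q, total 1330 blocks

Total weighted distance at each candidate:
  P (1, 8): total = 1780
  Q (3, 7): total = 1330
  R (2, 8): total = 1580
Minimum is at Q with total 1330 blocks.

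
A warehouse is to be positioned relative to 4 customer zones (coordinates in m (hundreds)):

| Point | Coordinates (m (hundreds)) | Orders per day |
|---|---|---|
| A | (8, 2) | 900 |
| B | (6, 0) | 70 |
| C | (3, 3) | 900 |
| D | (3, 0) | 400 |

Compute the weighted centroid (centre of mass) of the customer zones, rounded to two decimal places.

The minimiser of Σwᵢ‖p−pᵢ‖² is the weighted centroid p* = (Σwᵢpᵢ)/(Σwᵢ).
Σwᵢ = 2270.
Σwᵢxᵢ = 900·8 + 70·6 + 900·3 + 400·3 = 11520.
Σwᵢyᵢ = 900·2 + 70·0 + 900·3 + 400·0 = 4500.
x* = 11520/2270 = 5.07, y* = 4500/2270 = 1.98.

(5.07, 1.98)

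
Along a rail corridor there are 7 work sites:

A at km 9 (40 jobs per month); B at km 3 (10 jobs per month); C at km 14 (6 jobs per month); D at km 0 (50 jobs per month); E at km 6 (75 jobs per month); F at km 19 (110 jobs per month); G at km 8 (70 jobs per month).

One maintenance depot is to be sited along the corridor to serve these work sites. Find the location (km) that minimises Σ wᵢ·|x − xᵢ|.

For a sum of weighted absolute distances on a line, the optimum is the weighted median (not the mean). Total weight W = 361; half-weight = 180.5.
Sort by position and accumulate weight:
  km 0 (D, w=50) → cum 50
  km 3 (B, w=10) → cum 60
  km 6 (E, w=75) → cum 135
  km 8 (G, w=70) → cum 205  ≥ 180.5 → median here
  km 9 (A, w=40) → cum 245
  km 14 (C, w=6) → cum 251
  km 19 (F, w=110) → cum 361
Optimal location: km 8.

x = 8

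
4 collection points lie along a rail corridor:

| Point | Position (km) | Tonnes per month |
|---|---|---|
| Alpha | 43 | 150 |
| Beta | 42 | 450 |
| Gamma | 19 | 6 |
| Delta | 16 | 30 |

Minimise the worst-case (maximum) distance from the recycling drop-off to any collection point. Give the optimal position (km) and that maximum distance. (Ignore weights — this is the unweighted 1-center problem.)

location 29.5, max distance 13.5

The 1-center on a line is the midpoint of the two extreme points: leftmost at 16, rightmost at 43.
Optimal location = (16 + 43)/2 = 29.5; maximum distance = (43 − 16)/2 = 13.5.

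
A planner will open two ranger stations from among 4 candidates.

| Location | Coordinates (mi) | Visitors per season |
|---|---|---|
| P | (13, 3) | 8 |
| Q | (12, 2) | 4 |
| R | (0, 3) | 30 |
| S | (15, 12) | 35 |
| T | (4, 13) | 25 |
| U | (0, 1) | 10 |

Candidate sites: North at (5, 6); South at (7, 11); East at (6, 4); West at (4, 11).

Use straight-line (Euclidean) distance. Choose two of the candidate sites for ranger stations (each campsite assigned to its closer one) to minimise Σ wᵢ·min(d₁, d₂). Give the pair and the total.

Evaluate every pair (each demand assigned to the nearer of the two):
  {South, East}: total = 703.7
  {North, South}: total = 718.6
  {East, West}: total = 768.0
  {North, West}: total = 782.8
  {South, West}: total = 829.4
  {North, East}: total = 908.8
Best pair: {South, East} with total 703.7.

{South, East}, total 703.7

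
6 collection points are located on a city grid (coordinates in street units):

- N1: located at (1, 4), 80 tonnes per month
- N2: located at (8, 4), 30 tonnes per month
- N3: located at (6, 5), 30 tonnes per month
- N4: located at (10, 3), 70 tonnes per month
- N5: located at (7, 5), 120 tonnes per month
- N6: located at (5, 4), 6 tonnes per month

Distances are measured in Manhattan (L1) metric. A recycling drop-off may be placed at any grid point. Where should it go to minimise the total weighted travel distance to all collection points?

(7, 4)

Manhattan distance separates: Σwᵢ(|x−xᵢ|+|y−yᵢ|) = Σwᵢ|x−xᵢ| + Σwᵢ|y−yᵢ|, so x and y are optimised independently as 1-D weighted medians.
Total weight W = 336; half = 168.
x-coordinate, sorted with cumulative weight:
  x=1 (N1, w=80) cum 80
  x=5 (N6, w=6) cum 86
  x=6 (N3, w=30) cum 116
  x=7 (N5, w=120) cum 236  ← median
  x=8 (N2, w=30) cum 266
  x=10 (N4, w=70) cum 336
⇒ x* = 7
y-coordinate, sorted with cumulative weight:
  y=3 (N4, w=70) cum 70
  y=4 (N1, w=80) cum 150
  y=4 (N2, w=30) cum 180  ← median
  y=4 (N6, w=6) cum 186
  y=5 (N3, w=30) cum 216
  y=5 (N5, w=120) cum 336
⇒ y* = 4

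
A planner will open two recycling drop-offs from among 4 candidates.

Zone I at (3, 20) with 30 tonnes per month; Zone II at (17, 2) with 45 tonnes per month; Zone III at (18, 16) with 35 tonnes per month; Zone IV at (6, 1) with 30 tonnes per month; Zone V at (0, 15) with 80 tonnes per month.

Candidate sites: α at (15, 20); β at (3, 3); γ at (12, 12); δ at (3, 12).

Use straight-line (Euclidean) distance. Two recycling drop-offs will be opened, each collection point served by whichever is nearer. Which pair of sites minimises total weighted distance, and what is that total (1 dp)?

Evaluate every pair (each demand assigned to the nearer of the two):
  {γ, δ}: total = 1677.0
  {β, δ}: total = 1862.5
  {α, δ}: total = 1870.7
  {β, γ}: total = 2214.5
  {α, β}: total = 2264.3
  {α, γ}: total = 2403.6
Best pair: {γ, δ} with total 1677.0.

{γ, δ}, total 1677.0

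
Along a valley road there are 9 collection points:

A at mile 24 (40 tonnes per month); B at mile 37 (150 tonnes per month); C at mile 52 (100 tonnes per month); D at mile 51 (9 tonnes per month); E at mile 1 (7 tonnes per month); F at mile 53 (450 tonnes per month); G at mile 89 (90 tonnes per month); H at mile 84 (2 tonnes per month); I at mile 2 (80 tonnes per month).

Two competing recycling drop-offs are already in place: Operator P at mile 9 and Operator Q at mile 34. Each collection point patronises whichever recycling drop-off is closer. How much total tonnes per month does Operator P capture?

The indifferent point is the midpoint (9+34)/2 = 21.5; collection points left of it (closer to Operator P at 9) go to Operator P, those right go to Operator Q.
  E at 1 (w=7) → Operator P
  I at 2 (w=80) → Operator P
  A at 24 (w=40) → Operator Q
  B at 37 (w=150) → Operator Q
  D at 51 (w=9) → Operator Q
  C at 52 (w=100) → Operator Q
  F at 53 (w=450) → Operator Q
  H at 84 (w=2) → Operator Q
  G at 89 (w=90) → Operator Q
Operator P captures 87; Operator Q captures 841.

87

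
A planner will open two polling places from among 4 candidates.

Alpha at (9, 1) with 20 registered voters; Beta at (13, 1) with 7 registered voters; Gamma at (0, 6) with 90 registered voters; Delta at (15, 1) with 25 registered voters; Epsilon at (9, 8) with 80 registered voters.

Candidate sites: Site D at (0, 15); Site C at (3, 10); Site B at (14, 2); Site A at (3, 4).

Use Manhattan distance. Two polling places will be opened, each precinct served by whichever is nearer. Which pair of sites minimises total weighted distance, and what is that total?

{Site B, Site A}, total 1434

Evaluate every pair (each demand assigned to the nearer of the two):
  {Site B, Site A}: total = 1434
  {Site C, Site B}: total = 1454
  {Site C, Site A}: total = 1736
  {Site D, Site B}: total = 1874
  {Site D, Site A}: total = 1896
  {Site D, Site C}: total = 2228
Best pair: {Site B, Site A} with total 1434.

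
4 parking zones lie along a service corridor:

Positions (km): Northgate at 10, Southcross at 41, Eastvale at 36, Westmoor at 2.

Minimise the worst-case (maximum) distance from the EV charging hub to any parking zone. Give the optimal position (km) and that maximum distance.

location 21.5, max distance 19.5

The 1-center on a line is the midpoint of the two extreme points: leftmost at 2, rightmost at 41.
Optimal location = (2 + 41)/2 = 21.5; maximum distance = (41 − 2)/2 = 19.5.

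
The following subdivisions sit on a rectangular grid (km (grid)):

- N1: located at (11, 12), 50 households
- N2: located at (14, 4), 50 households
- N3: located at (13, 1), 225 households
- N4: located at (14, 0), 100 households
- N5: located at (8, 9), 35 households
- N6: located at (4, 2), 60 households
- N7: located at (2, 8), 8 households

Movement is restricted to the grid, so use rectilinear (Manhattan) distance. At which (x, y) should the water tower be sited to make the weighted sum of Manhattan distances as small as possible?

Manhattan distance separates: Σwᵢ(|x−xᵢ|+|y−yᵢ|) = Σwᵢ|x−xᵢ| + Σwᵢ|y−yᵢ|, so x and y are optimised independently as 1-D weighted medians.
Total weight W = 528; half = 264.
x-coordinate, sorted with cumulative weight:
  x=2 (N7, w=8) cum 8
  x=4 (N6, w=60) cum 68
  x=8 (N5, w=35) cum 103
  x=11 (N1, w=50) cum 153
  x=13 (N3, w=225) cum 378  ← median
  x=14 (N2, w=50) cum 428
  x=14 (N4, w=100) cum 528
⇒ x* = 13
y-coordinate, sorted with cumulative weight:
  y=0 (N4, w=100) cum 100
  y=1 (N3, w=225) cum 325  ← median
  y=2 (N6, w=60) cum 385
  y=4 (N2, w=50) cum 435
  y=8 (N7, w=8) cum 443
  y=9 (N5, w=35) cum 478
  y=12 (N1, w=50) cum 528
⇒ y* = 1

(13, 1)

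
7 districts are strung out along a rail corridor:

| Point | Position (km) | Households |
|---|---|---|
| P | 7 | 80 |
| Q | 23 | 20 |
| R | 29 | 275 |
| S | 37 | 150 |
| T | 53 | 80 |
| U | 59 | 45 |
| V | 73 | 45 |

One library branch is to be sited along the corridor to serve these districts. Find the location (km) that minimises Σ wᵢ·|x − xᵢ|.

x = 29

For a sum of weighted absolute distances on a line, the optimum is the weighted median (not the mean). Total weight W = 695; half-weight = 347.5.
Sort by position and accumulate weight:
  km 7 (P, w=80) → cum 80
  km 23 (Q, w=20) → cum 100
  km 29 (R, w=275) → cum 375  ≥ 347.5 → median here
  km 37 (S, w=150) → cum 525
  km 53 (T, w=80) → cum 605
  km 59 (U, w=45) → cum 650
  km 73 (V, w=45) → cum 695
Optimal location: km 29.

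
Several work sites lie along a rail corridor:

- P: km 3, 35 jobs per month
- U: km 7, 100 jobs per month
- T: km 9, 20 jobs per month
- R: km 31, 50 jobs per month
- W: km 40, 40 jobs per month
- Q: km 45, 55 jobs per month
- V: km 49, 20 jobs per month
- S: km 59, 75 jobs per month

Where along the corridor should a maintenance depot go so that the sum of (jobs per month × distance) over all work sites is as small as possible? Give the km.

For a sum of weighted absolute distances on a line, the optimum is the weighted median (not the mean). Total weight W = 395; half-weight = 197.5.
Sort by position and accumulate weight:
  km 3 (P, w=35) → cum 35
  km 7 (U, w=100) → cum 135
  km 9 (T, w=20) → cum 155
  km 31 (R, w=50) → cum 205  ≥ 197.5 → median here
  km 40 (W, w=40) → cum 245
  km 45 (Q, w=55) → cum 300
  km 49 (V, w=20) → cum 320
  km 59 (S, w=75) → cum 395
Optimal location: km 31.

x = 31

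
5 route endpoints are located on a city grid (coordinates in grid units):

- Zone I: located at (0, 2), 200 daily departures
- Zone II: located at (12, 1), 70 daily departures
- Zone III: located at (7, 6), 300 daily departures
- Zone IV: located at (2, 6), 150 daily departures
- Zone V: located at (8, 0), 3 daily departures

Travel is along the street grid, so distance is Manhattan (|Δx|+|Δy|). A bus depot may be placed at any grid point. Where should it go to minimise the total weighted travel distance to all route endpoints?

(7, 6)

Manhattan distance separates: Σwᵢ(|x−xᵢ|+|y−yᵢ|) = Σwᵢ|x−xᵢ| + Σwᵢ|y−yᵢ|, so x and y are optimised independently as 1-D weighted medians.
Total weight W = 723; half = 361.5.
x-coordinate, sorted with cumulative weight:
  x=0 (Zone I, w=200) cum 200
  x=2 (Zone IV, w=150) cum 350
  x=7 (Zone III, w=300) cum 650  ← median
  x=8 (Zone V, w=3) cum 653
  x=12 (Zone II, w=70) cum 723
⇒ x* = 7
y-coordinate, sorted with cumulative weight:
  y=0 (Zone V, w=3) cum 3
  y=1 (Zone II, w=70) cum 73
  y=2 (Zone I, w=200) cum 273
  y=6 (Zone III, w=300) cum 573  ← median
  y=6 (Zone IV, w=150) cum 723
⇒ y* = 6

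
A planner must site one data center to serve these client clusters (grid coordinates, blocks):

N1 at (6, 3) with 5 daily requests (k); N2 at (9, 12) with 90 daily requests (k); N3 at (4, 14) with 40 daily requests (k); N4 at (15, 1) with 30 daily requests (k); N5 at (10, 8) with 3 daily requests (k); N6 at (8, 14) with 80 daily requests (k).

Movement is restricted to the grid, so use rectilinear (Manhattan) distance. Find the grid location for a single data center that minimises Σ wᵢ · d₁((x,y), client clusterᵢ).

(8, 12)

Manhattan distance separates: Σwᵢ(|x−xᵢ|+|y−yᵢ|) = Σwᵢ|x−xᵢ| + Σwᵢ|y−yᵢ|, so x and y are optimised independently as 1-D weighted medians.
Total weight W = 248; half = 124.
x-coordinate, sorted with cumulative weight:
  x=4 (N3, w=40) cum 40
  x=6 (N1, w=5) cum 45
  x=8 (N6, w=80) cum 125  ← median
  x=9 (N2, w=90) cum 215
  x=10 (N5, w=3) cum 218
  x=15 (N4, w=30) cum 248
⇒ x* = 8
y-coordinate, sorted with cumulative weight:
  y=1 (N4, w=30) cum 30
  y=3 (N1, w=5) cum 35
  y=8 (N5, w=3) cum 38
  y=12 (N2, w=90) cum 128  ← median
  y=14 (N3, w=40) cum 168
  y=14 (N6, w=80) cum 248
⇒ y* = 12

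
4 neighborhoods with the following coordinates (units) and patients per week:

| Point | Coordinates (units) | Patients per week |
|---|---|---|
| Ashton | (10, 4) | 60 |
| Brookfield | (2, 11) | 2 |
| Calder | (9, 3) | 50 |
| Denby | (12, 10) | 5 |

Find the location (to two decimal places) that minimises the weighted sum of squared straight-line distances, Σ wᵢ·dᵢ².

The minimiser of Σwᵢ‖p−pᵢ‖² is the weighted centroid p* = (Σwᵢpᵢ)/(Σwᵢ).
Σwᵢ = 117.
Σwᵢxᵢ = 60·10 + 2·2 + 50·9 + 5·12 = 1114.
Σwᵢyᵢ = 60·4 + 2·11 + 50·3 + 5·10 = 462.
x* = 1114/117 = 9.52, y* = 462/117 = 3.95.

(9.52, 3.95)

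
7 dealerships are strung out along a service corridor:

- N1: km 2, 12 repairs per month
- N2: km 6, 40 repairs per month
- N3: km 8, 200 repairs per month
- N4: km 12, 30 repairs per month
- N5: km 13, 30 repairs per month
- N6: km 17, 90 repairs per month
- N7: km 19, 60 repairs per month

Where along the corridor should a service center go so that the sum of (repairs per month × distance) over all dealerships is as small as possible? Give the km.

x = 8

For a sum of weighted absolute distances on a line, the optimum is the weighted median (not the mean). Total weight W = 462; half-weight = 231.
Sort by position and accumulate weight:
  km 2 (N1, w=12) → cum 12
  km 6 (N2, w=40) → cum 52
  km 8 (N3, w=200) → cum 252  ≥ 231 → median here
  km 12 (N4, w=30) → cum 282
  km 13 (N5, w=30) → cum 312
  km 17 (N6, w=90) → cum 402
  km 19 (N7, w=60) → cum 462
Optimal location: km 8.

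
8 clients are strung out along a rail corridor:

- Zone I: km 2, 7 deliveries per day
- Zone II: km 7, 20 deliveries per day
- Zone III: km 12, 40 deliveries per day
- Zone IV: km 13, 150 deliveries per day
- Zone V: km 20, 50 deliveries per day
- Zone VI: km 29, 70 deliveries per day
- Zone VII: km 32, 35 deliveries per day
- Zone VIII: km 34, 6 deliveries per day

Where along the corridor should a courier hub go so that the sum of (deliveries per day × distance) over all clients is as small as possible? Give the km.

x = 13

For a sum of weighted absolute distances on a line, the optimum is the weighted median (not the mean). Total weight W = 378; half-weight = 189.
Sort by position and accumulate weight:
  km 2 (Zone I, w=7) → cum 7
  km 7 (Zone II, w=20) → cum 27
  km 12 (Zone III, w=40) → cum 67
  km 13 (Zone IV, w=150) → cum 217  ≥ 189 → median here
  km 20 (Zone V, w=50) → cum 267
  km 29 (Zone VI, w=70) → cum 337
  km 32 (Zone VII, w=35) → cum 372
  km 34 (Zone VIII, w=6) → cum 378
Optimal location: km 13.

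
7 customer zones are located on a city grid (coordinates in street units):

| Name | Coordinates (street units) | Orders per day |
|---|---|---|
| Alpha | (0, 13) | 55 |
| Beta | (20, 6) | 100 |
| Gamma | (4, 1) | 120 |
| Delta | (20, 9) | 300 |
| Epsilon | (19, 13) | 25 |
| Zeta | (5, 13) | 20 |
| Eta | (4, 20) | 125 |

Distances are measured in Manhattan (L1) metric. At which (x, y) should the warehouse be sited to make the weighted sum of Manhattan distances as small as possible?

Manhattan distance separates: Σwᵢ(|x−xᵢ|+|y−yᵢ|) = Σwᵢ|x−xᵢ| + Σwᵢ|y−yᵢ|, so x and y are optimised independently as 1-D weighted medians.
Total weight W = 745; half = 372.5.
x-coordinate, sorted with cumulative weight:
  x=0 (Alpha, w=55) cum 55
  x=4 (Gamma, w=120) cum 175
  x=4 (Eta, w=125) cum 300
  x=5 (Zeta, w=20) cum 320
  x=19 (Epsilon, w=25) cum 345
  x=20 (Beta, w=100) cum 445  ← median
  x=20 (Delta, w=300) cum 745
⇒ x* = 20
y-coordinate, sorted with cumulative weight:
  y=1 (Gamma, w=120) cum 120
  y=6 (Beta, w=100) cum 220
  y=9 (Delta, w=300) cum 520  ← median
  y=13 (Alpha, w=55) cum 575
  y=13 (Epsilon, w=25) cum 600
  y=13 (Zeta, w=20) cum 620
  y=20 (Eta, w=125) cum 745
⇒ y* = 9

(20, 9)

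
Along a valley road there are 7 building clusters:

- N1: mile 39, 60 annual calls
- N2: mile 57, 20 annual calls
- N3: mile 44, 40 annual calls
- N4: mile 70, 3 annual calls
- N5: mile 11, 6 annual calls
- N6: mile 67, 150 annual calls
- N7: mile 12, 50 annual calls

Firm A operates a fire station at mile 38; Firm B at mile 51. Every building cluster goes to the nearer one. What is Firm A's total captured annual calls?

156

The indifferent point is the midpoint (38+51)/2 = 44.5; building clusters left of it (closer to Firm A at 38) go to Firm A, those right go to Firm B.
  N5 at 11 (w=6) → Firm A
  N7 at 12 (w=50) → Firm A
  N1 at 39 (w=60) → Firm A
  N3 at 44 (w=40) → Firm A
  N2 at 57 (w=20) → Firm B
  N6 at 67 (w=150) → Firm B
  N4 at 70 (w=3) → Firm B
Firm A captures 156; Firm B captures 173.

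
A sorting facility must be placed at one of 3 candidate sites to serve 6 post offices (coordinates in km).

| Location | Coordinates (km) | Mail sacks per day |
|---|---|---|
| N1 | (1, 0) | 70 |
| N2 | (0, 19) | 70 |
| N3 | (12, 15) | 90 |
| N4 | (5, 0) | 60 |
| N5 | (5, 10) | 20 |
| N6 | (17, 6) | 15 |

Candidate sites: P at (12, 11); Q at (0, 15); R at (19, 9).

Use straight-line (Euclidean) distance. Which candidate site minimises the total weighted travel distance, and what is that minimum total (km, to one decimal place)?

P, total 3488.3 km

Total weighted distance at each candidate:
  P (12, 11): total = 3488.3
  Q (0, 15): total = 3791.0
  R (19, 9): total = 5074.8
Minimum is at P with total 3488.3 km.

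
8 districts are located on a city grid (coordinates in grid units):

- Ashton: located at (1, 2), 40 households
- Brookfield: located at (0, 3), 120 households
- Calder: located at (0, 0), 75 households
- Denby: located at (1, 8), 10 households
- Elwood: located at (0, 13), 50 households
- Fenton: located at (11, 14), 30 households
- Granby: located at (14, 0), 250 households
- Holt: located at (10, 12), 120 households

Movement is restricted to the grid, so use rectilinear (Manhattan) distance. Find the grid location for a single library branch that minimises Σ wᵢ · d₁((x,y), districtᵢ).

(10, 2)

Manhattan distance separates: Σwᵢ(|x−xᵢ|+|y−yᵢ|) = Σwᵢ|x−xᵢ| + Σwᵢ|y−yᵢ|, so x and y are optimised independently as 1-D weighted medians.
Total weight W = 695; half = 347.5.
x-coordinate, sorted with cumulative weight:
  x=0 (Brookfield, w=120) cum 120
  x=0 (Calder, w=75) cum 195
  x=0 (Elwood, w=50) cum 245
  x=1 (Ashton, w=40) cum 285
  x=1 (Denby, w=10) cum 295
  x=10 (Holt, w=120) cum 415  ← median
  x=11 (Fenton, w=30) cum 445
  x=14 (Granby, w=250) cum 695
⇒ x* = 10
y-coordinate, sorted with cumulative weight:
  y=0 (Calder, w=75) cum 75
  y=0 (Granby, w=250) cum 325
  y=2 (Ashton, w=40) cum 365  ← median
  y=3 (Brookfield, w=120) cum 485
  y=8 (Denby, w=10) cum 495
  y=12 (Holt, w=120) cum 615
  y=13 (Elwood, w=50) cum 665
  y=14 (Fenton, w=30) cum 695
⇒ y* = 2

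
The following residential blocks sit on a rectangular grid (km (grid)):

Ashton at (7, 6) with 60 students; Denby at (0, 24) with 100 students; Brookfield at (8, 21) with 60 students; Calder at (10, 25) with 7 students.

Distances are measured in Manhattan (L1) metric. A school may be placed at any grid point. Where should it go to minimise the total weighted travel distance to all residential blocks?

(7, 21)

Manhattan distance separates: Σwᵢ(|x−xᵢ|+|y−yᵢ|) = Σwᵢ|x−xᵢ| + Σwᵢ|y−yᵢ|, so x and y are optimised independently as 1-D weighted medians.
Total weight W = 227; half = 113.5.
x-coordinate, sorted with cumulative weight:
  x=0 (Denby, w=100) cum 100
  x=7 (Ashton, w=60) cum 160  ← median
  x=8 (Brookfield, w=60) cum 220
  x=10 (Calder, w=7) cum 227
⇒ x* = 7
y-coordinate, sorted with cumulative weight:
  y=6 (Ashton, w=60) cum 60
  y=21 (Brookfield, w=60) cum 120  ← median
  y=24 (Denby, w=100) cum 220
  y=25 (Calder, w=7) cum 227
⇒ y* = 21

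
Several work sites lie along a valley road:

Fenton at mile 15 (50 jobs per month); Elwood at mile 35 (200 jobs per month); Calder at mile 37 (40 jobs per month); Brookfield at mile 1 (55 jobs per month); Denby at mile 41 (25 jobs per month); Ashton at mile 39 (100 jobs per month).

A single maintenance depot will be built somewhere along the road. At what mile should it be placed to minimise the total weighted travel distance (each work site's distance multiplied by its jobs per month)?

For a sum of weighted absolute distances on a line, the optimum is the weighted median (not the mean). Total weight W = 470; half-weight = 235.
Sort by position and accumulate weight:
  mile 1 (Brookfield, w=55) → cum 55
  mile 15 (Fenton, w=50) → cum 105
  mile 35 (Elwood, w=200) → cum 305  ≥ 235 → median here
  mile 37 (Calder, w=40) → cum 345
  mile 39 (Ashton, w=100) → cum 445
  mile 41 (Denby, w=25) → cum 470
Optimal location: mile 35.

x = 35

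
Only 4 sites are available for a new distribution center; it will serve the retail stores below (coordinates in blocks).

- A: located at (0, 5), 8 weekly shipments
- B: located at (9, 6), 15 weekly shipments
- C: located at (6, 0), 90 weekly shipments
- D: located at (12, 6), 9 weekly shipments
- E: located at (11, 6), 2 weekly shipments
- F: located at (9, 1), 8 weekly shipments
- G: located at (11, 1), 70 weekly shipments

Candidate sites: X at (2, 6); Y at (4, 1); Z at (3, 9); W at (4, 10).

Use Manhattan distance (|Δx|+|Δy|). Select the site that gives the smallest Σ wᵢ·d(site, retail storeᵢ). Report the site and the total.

Total weighted distance at each candidate:
  X (2, 6): total = 2213
  Y (4, 1): total = 1155
  Z (3, 9): total = 2633
  W (4, 10): total = 2649
Minimum is at Y with total 1155 blocks.

Y, total 1155 blocks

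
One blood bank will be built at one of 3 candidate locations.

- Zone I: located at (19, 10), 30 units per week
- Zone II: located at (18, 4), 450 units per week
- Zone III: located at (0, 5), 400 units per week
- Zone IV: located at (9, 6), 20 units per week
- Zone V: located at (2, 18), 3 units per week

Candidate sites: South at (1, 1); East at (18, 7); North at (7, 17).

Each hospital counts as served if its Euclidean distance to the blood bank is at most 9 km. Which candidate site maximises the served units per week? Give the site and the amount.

East, covering 480

Coverage radius r = 9 km; a point is covered iff (Δx)²+(Δy)² ≤ 9² = 81.
  South (1, 1): covers {Zone III} → 400
  East (18, 7): covers {Zone I, Zone II} → 480
  North (7, 17): covers {Zone V} → 3
Maximum coverage at East: 480 units per week.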